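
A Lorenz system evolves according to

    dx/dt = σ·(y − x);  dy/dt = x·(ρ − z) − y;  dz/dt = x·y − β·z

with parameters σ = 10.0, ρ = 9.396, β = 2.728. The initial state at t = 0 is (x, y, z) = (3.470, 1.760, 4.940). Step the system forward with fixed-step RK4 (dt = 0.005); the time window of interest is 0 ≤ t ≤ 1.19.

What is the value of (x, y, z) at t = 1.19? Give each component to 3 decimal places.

(x, y, z) = (3.599, 4.009, 6.456)

t=0.000: state=(3.470, 1.760, 4.940)
step 1 (dt=0.005): k1=(-17.100, 13.702, -7.369), k2=(-16.330, 13.541, -7.277), k3=(-16.353, 13.549, -7.275), k4=(-15.605, 13.393, -7.184); state += dt/6·(k1+2k2+2k3+k4)
t=0.005: state=(3.388, 1.828, 4.904)
t=0.010: state=(3.314, 1.894, 4.868)
t=0.015: state=(3.246, 1.959, 4.834)
continuing one RK4 step at a time; state shown every 10 steps (Δt=0.05):
t=0.050: state=(2.934, 2.385, 4.616)
t=0.100: state=(2.839, 2.952, 4.385)
t=0.150: state=(3.005, 3.528, 4.267)
t=0.200: state=(3.341, 4.147, 4.292)
t=0.250: state=(3.800, 4.817, 4.494)
t=0.300: state=(4.349, 5.517, 4.907)
t=0.350: state=(4.955, 6.194, 5.560)
t=0.400: state=(5.569, 6.764, 6.454)
t=0.450: state=(6.124, 7.119, 7.540)
t=0.500: state=(6.536, 7.163, 8.707)
t=0.550: state=(6.728, 6.855, 9.785)
t=0.600: state=(6.657, 6.250, 10.598)
t=0.650: state=(6.336, 5.484, 11.032)
t=0.700: state=(5.835, 4.715, 11.075)
t=0.750: state=(5.250, 4.062, 10.795)
t=0.800: state=(4.674, 3.582, 10.299)
t=0.850: state=(4.174, 3.277, 9.690)
t=0.900: state=(3.784, 3.122, 9.045)
t=0.950: state=(3.512, 3.088, 8.418)
t=1.000: state=(3.356, 3.149, 7.842)
t=1.050: state=(3.302, 3.289, 7.341)
t=1.100: state=(3.339, 3.496, 6.930)
t=1.150: state=(3.455, 3.761, 6.622)
t=1.190: state=(3.599, 4.009, 6.456)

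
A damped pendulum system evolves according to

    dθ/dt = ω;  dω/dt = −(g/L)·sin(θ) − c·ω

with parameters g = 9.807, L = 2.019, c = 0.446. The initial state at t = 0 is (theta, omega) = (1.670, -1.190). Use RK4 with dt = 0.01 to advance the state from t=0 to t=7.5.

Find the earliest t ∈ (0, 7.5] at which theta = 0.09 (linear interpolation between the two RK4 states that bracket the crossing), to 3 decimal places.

t = 0.673

t=0.000: state=(1.670, -1.190)
step 1 (dt=0.01): k1=(-1.190, -4.303), k2=(-1.212, -4.296), k3=(-1.211, -4.296), k4=(-1.233, -4.289); state += dt/6·(k1+2k2+2k3+k4)
t=0.010: state=(1.658, -1.233)
t=0.020: state=(1.645, -1.276)
t=0.030: state=(1.632, -1.318)
continuing one RK4 step at a time; state shown every 25 steps (Δt=0.25):
t=0.250: state=(1.243, -2.199)
t=0.500: state=(0.598, -2.871)
t=0.670: state=(0.099, -2.929)
next step: t=0.680: state=(0.070, -2.920) — theta has crossed 0.09
linear interpolation between t=0.670 (0.09924) and t=0.680 (0.06999) → t≈0.673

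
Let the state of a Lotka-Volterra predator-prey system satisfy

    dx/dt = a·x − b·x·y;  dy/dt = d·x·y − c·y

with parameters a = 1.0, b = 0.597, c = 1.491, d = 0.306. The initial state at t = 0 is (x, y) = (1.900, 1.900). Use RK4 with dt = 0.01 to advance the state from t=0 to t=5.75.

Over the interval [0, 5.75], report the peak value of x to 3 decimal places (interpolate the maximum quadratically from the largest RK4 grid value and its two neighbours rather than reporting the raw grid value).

max x = 10.037

t=0.000: state=(1.900, 1.900)
step 1 (dt=0.01): k1=(-0.255, -1.728), k2=(-0.245, -1.721), k3=(-0.245, -1.721), k4=(-0.235, -1.714); state += dt/6·(k1+2k2+2k3+k4)
t=0.010: state=(1.898, 1.883)
t=0.020: state=(1.895, 1.866)
t=0.030: state=(1.893, 1.849)
continuing one RK4 step at a time; state shown every 20 steps (Δt=0.2):
t=0.200: state=(1.886, 1.583)
t=0.400: state=(1.938, 1.320)
t=0.600: state=(2.049, 1.106)
t=0.800: state=(2.216, 0.935)
t=1.000: state=(2.441, 0.800)
t=1.200: state=(2.728, 0.695)
t=1.400: state=(3.082, 0.616)
t=1.600: state=(3.509, 0.559)
t=1.800: state=(4.019, 0.523)
t=2.000: state=(4.618, 0.505)
t=2.200: state=(5.310, 0.507)
t=2.400: state=(6.097, 0.534)
t=2.600: state=(6.966, 0.590)
t=2.800: state=(7.886, 0.690)
t=3.000: state=(8.791, 0.854)
t=3.200: state=(9.559, 1.112)
t=3.400: state=(10.002, 1.505)
t=3.600: state=(9.890, 2.060)
t=3.800: state=(9.077, 2.741)
t=4.000: state=(7.672, 3.404)
t=4.200: state=(6.060, 3.845)
t=4.400: state=(4.632, 3.952)
t=4.600: state=(3.561, 3.761)
t=4.800: state=(2.834, 3.390)
t=5.000: state=(2.371, 2.947)
t=5.200: state=(2.092, 2.505)
t=5.400: state=(1.942, 2.102)
t=5.600: state=(1.885, 1.753)
t=5.750: state=(1.891, 1.529)
largest grid value and its neighbours: x(3.460)=10.03662, x(3.470)=10.03709, x(3.480)=10.03596
parabola through these three points peaks at t≈3.468 with x≈10.03712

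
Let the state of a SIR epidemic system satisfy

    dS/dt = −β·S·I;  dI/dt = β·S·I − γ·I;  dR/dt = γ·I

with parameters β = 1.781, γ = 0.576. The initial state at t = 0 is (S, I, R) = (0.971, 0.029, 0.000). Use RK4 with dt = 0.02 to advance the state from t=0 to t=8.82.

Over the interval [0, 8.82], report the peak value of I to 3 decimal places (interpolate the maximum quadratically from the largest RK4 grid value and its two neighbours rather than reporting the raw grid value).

t=0.000: state=(0.971, 0.029, 0.000)
step 1 (dt=0.02): k1=(-0.050, 0.033, 0.017), k2=(-0.051, 0.034, 0.017), k3=(-0.051, 0.034, 0.017), k4=(-0.051, 0.034, 0.017); state += dt/6·(k1+2k2+2k3+k4)
t=0.020: state=(0.970, 0.030, 0.000)
t=0.040: state=(0.969, 0.030, 0.001)
t=0.060: state=(0.968, 0.031, 0.001)
continuing one RK4 step at a time; state shown every 25 steps (Δt=0.5):
t=0.500: state=(0.938, 0.051, 0.011)
t=1.000: state=(0.883, 0.086, 0.031)
t=1.500: state=(0.801, 0.137, 0.062)
t=2.000: state=(0.690, 0.200, 0.111)
t=2.500: state=(0.561, 0.261, 0.177)
t=3.000: state=(0.435, 0.305, 0.260)
t=3.500: state=(0.329, 0.321, 0.350)
t=4.000: state=(0.248, 0.310, 0.442)
t=4.500: state=(0.190, 0.282, 0.528)
t=5.000: state=(0.150, 0.246, 0.604)
t=5.500: state=(0.123, 0.208, 0.669)
t=6.000: state=(0.104, 0.173, 0.724)
t=6.500: state=(0.090, 0.141, 0.769)
t=7.000: state=(0.080, 0.114, 0.806)
t=7.500: state=(0.073, 0.092, 0.835)
t=8.000: state=(0.068, 0.073, 0.859)
t=8.500: state=(0.064, 0.058, 0.877)
t=8.820: state=(0.062, 0.050, 0.887)
largest grid value and its neighbours: I(3.500)=0.32099, I(3.520)=0.32102, I(3.540)=0.32102
parabola through these three points peaks at t≈3.528 with I≈0.32103

max I = 0.321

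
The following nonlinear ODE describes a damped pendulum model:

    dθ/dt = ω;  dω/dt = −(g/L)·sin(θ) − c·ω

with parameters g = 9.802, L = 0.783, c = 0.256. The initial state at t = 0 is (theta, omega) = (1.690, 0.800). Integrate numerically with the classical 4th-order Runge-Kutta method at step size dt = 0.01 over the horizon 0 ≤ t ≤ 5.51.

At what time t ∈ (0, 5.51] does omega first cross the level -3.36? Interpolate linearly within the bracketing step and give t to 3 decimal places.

t = 0.345

t=0.000: state=(1.690, 0.800)
step 1 (dt=0.01): k1=(0.800, -12.634), k2=(0.737, -12.612), k3=(0.737, -12.613), k4=(0.674, -12.591); state += dt/6·(k1+2k2+2k3+k4)
t=0.010: state=(1.697, 0.674)
t=0.020: state=(1.703, 0.548)
t=0.030: state=(1.708, 0.423)
continuing one RK4 step at a time; state shown every 20 steps (Δt=0.2):
t=0.200: state=(1.602, -1.663)
t=0.340: state=(1.253, -3.304)
next step: t=0.350: state=(1.219, -3.413) — omega has crossed -3.36
linear interpolation between t=0.340 (-3.30380) and t=0.350 (-3.41343) → t≈0.345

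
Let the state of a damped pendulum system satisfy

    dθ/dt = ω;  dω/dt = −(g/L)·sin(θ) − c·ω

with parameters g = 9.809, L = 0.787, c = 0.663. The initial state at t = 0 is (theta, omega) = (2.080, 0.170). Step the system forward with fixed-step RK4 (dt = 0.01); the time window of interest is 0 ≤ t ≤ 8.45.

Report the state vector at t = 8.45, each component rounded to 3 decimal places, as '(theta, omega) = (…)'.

(theta, omega) = (-0.113, -0.020)

t=0.000: state=(2.080, 0.170)
step 1 (dt=0.01): k1=(0.170, -10.995), k2=(0.115, -10.954), k3=(0.115, -10.955), k4=(0.060, -10.916); state += dt/6·(k1+2k2+2k3+k4)
t=0.010: state=(2.081, 0.060)
t=0.020: state=(2.081, -0.048)
t=0.030: state=(2.080, -0.156)
continuing one RK4 step at a time; state shown every 50 steps (Δt=0.5):
t=0.500: state=(0.860, -4.802)
t=1.000: state=(-1.221, -1.770)
t=1.500: state=(-0.652, 3.456)
t=2.000: state=(0.874, 1.247)
t=2.500: state=(0.341, -2.711)
t=3.000: state=(-0.676, -0.447)
t=3.500: state=(-0.091, 2.067)
t=4.000: state=(0.503, -0.173)
t=4.500: state=(-0.070, -1.440)
t=5.000: state=(-0.340, 0.524)
t=5.500: state=(0.149, 0.880)
t=6.000: state=(0.199, -0.638)
t=6.500: state=(-0.167, -0.439)
t=7.000: state=(-0.092, 0.593)
t=7.500: state=(0.148, 0.133)
t=8.000: state=(0.020, -0.467)
t=8.450: state=(-0.113, -0.020)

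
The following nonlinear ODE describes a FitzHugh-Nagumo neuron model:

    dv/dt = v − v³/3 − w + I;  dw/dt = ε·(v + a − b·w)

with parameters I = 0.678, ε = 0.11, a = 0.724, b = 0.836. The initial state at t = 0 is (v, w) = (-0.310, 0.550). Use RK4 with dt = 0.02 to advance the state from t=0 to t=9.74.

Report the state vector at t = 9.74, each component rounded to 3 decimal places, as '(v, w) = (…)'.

t=0.000: state=(-0.310, 0.550)
step 1 (dt=0.02): k1=(-0.172, -0.005), k2=(-0.174, -0.005), k3=(-0.174, -0.005), k4=(-0.175, -0.005); state += dt/6·(k1+2k2+2k3+k4)
t=0.020: state=(-0.313, 0.550)
t=0.040: state=(-0.317, 0.550)
t=0.060: state=(-0.321, 0.550)
continuing one RK4 step at a time; state shown every 25 steps (Δt=0.5):
t=0.500: state=(-0.417, 0.545)
t=1.000: state=(-0.573, 0.533)
t=1.500: state=(-0.780, 0.512)
t=2.000: state=(-1.015, 0.479)
t=2.500: state=(-1.228, 0.436)
t=3.000: state=(-1.375, 0.385)
t=3.500: state=(-1.449, 0.331)
t=4.000: state=(-1.471, 0.276)
t=4.500: state=(-1.463, 0.224)
t=5.000: state=(-1.439, 0.174)
t=5.500: state=(-1.407, 0.129)
t=6.000: state=(-1.370, 0.087)
t=6.500: state=(-1.330, 0.050)
t=7.000: state=(-1.288, 0.016)
t=7.500: state=(-1.244, -0.014)
t=8.000: state=(-1.198, -0.040)
t=8.500: state=(-1.151, -0.062)
t=9.000: state=(-1.101, -0.081)
t=9.500: state=(-1.048, -0.096)
t=9.740: state=(-1.021, -0.102)

(v, w) = (-1.021, -0.102)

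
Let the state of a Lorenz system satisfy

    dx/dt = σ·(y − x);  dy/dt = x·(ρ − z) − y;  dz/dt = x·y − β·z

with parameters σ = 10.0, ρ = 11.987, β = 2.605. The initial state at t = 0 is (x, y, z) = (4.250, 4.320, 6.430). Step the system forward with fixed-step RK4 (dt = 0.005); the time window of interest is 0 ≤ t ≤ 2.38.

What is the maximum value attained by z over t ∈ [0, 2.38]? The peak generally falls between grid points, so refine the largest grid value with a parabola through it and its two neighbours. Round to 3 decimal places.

t=0.000: state=(4.250, 4.320, 6.430)
step 1 (dt=0.005): k1=(0.700, 19.297, 1.610), k2=(1.165, 19.242, 1.812), k3=(1.152, 19.246, 1.815), k4=(1.605, 19.194, 2.021); state += dt/6·(k1+2k2+2k3+k4)
t=0.005: state=(4.256, 4.416, 6.439)
t=0.010: state=(4.266, 4.512, 6.450)
t=0.015: state=(4.280, 4.607, 6.464)
continuing one RK4 step at a time; state shown every 20 steps (Δt=0.1):
t=0.100: state=(4.989, 6.197, 7.088)
t=0.200: state=(6.365, 7.761, 9.021)
t=0.300: state=(7.437, 8.008, 11.909)
t=0.400: state=(7.292, 6.440, 13.992)
t=0.500: state=(5.995, 4.455, 13.951)
t=0.600: state=(4.567, 3.369, 12.510)
t=0.700: state=(3.703, 3.176, 10.790)
t=0.800: state=(3.479, 3.533, 9.351)
t=0.900: state=(3.769, 4.276, 8.439)
t=1.000: state=(4.460, 5.317, 8.241)
t=1.100: state=(5.420, 6.436, 8.934)
t=1.200: state=(6.355, 7.122, 10.469)
t=1.300: state=(6.787, 6.825, 12.194)
t=1.400: state=(6.419, 5.697, 13.078)
t=1.500: state=(5.528, 4.574, 12.757)
t=1.600: state=(4.682, 4.000, 11.717)
t=1.700: state=(4.218, 3.979, 10.561)
t=1.800: state=(4.190, 4.360, 9.662)
t=1.900: state=(4.527, 5.013, 9.237)
t=2.000: state=(5.116, 5.777, 9.418)
t=2.100: state=(5.771, 6.372, 10.202)
t=2.200: state=(6.218, 6.467, 11.302)
t=2.300: state=(6.220, 5.975, 12.155)
t=2.380: state=(5.899, 5.372, 12.355)
largest grid value and its neighbours: z(0.440)=14.22533, z(0.445)=14.22908, z(0.450)=14.22750
parabola through these three points peaks at t≈0.446 with z≈14.22919

max z = 14.229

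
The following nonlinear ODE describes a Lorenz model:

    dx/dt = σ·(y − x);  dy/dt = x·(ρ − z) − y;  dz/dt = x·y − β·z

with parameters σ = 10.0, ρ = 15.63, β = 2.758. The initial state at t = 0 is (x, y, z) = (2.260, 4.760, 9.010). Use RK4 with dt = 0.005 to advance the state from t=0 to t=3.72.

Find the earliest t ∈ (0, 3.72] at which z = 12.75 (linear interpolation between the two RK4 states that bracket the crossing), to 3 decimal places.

t = 0.254

t=0.000: state=(2.260, 4.760, 9.010)
step 1 (dt=0.005): k1=(25.000, 10.201, -14.092), k2=(24.630, 10.671, -13.638), k3=(24.651, 10.661, -13.643), k4=(24.301, 11.126, -13.190); state += dt/6·(k1+2k2+2k3+k4)
t=0.005: state=(2.383, 4.813, 8.942)
t=0.010: state=(2.503, 4.871, 8.878)
t=0.015: state=(2.620, 4.934, 8.819)
continuing one RK4 step at a time; state shown every 40 steps (Δt=0.2):
t=0.200: state=(6.788, 9.303, 10.463)
t=0.250: state=(8.019, 10.349, 12.549)
next step: t=0.255: state=(8.135, 10.417, 12.793) — z has crossed 12.75
linear interpolation between t=0.250 (12.54878) and t=0.255 (12.79340) → t≈0.254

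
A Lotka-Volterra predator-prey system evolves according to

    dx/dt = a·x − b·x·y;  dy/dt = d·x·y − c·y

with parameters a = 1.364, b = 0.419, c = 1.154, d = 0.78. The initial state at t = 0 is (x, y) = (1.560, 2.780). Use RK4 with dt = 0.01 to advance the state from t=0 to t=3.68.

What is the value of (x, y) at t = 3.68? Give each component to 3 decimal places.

t=0.000: state=(1.560, 2.780)
step 1 (dt=0.01): k1=(0.311, 0.175), k2=(0.310, 0.178), k3=(0.310, 0.178), k4=(0.310, 0.181); state += dt/6·(k1+2k2+2k3+k4)
t=0.010: state=(1.563, 2.782)
t=0.020: state=(1.566, 2.784)
t=0.030: state=(1.569, 2.786)
continuing one RK4 step at a time; state shown every 20 steps (Δt=0.2):
t=0.200: state=(1.620, 2.829)
t=0.400: state=(1.674, 2.904)
t=0.600: state=(1.718, 3.004)
t=0.800: state=(1.745, 3.125)
t=1.000: state=(1.755, 3.261)
t=1.200: state=(1.743, 3.402)
t=1.400: state=(1.712, 3.537)
t=1.600: state=(1.664, 3.655)
t=1.800: state=(1.603, 3.744)
t=2.000: state=(1.535, 3.797)
t=2.200: state=(1.465, 3.809)
t=2.400: state=(1.400, 3.781)
t=2.600: state=(1.343, 3.717)
t=2.800: state=(1.297, 3.625)
t=3.000: state=(1.263, 3.514)
t=3.200: state=(1.242, 3.391)
t=3.400: state=(1.235, 3.265)
t=3.600: state=(1.240, 3.144)
t=3.680: state=(1.246, 3.098)

(x, y) = (1.246, 3.098)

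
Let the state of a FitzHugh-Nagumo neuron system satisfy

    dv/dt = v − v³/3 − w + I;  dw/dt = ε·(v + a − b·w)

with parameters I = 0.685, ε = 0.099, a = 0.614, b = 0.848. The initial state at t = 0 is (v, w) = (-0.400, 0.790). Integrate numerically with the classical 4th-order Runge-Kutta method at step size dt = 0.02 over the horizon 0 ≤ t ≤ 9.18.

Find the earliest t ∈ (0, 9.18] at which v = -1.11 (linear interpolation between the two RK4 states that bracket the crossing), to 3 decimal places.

t=0.000: state=(-0.400, 0.790)
step 1 (dt=0.02): k1=(-0.484, -0.045), k2=(-0.487, -0.046), k3=(-0.487, -0.046), k4=(-0.491, -0.046); state += dt/6·(k1+2k2+2k3+k4)
t=0.020: state=(-0.410, 0.789)
t=0.040: state=(-0.420, 0.788)
t=0.060: state=(-0.430, 0.787)
continuing one RK4 step at a time; state shown every 25 steps (Δt=0.5):
t=0.500: state=(-0.686, 0.761)
t=1.000: state=(-1.034, 0.718)
t=1.100: state=(-1.103, 0.708)
next step: t=1.120: state=(-1.116, 0.705) — v has crossed -1.11
linear interpolation between t=1.100 (-1.10261) and t=1.120 (-1.11612) → t≈1.111

t = 1.111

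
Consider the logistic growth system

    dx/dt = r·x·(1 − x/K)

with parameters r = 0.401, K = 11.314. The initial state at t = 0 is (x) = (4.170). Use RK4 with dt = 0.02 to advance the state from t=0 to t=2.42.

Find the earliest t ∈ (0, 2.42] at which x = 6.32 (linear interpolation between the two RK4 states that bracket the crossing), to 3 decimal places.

t=0.000: state=(4.170)
step 1 (dt=0.02): k1=(1.056), k2=(1.057), k3=(1.057), k4=(1.058); state += dt/6·(k1+2k2+2k3+k4)
t=0.020: state=(4.191)
t=0.040: state=(4.212)
t=0.060: state=(4.234)
continuing one RK4 step at a time; state shown every 5 steps (Δt=0.1):
t=0.100: state=(4.276)
t=0.200: state=(4.383)
t=0.300: state=(4.491)
t=0.400: state=(4.600)
t=0.500: state=(4.710)
t=0.600: state=(4.821)
t=0.700: state=(4.932)
t=0.800: state=(5.044)
t=0.900: state=(5.156)
t=1.000: state=(5.269)
t=1.100: state=(5.382)
t=1.200: state=(5.495)
t=1.300: state=(5.609)
t=1.400: state=(5.722)
t=1.500: state=(5.836)
t=1.600: state=(5.949)
t=1.700: state=(6.062)
t=1.800: state=(6.174)
t=1.900: state=(6.287)
t=1.920: state=(6.309)
next step: t=1.940: state=(6.331) — x has crossed 6.32
linear interpolation between t=1.920 (6.30907) and t=1.940 (6.33144) → t≈1.930

t = 1.930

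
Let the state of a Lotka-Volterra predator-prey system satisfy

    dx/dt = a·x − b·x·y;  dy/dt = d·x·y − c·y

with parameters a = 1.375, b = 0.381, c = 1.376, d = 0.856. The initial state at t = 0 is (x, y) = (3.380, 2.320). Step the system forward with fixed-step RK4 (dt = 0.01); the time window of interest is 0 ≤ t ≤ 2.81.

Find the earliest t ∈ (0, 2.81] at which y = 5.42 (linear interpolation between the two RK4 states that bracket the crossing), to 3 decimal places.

t = 0.513

t=0.000: state=(3.380, 2.320)
step 1 (dt=0.01): k1=(1.660, 3.520), k2=(1.641, 3.563), k3=(1.641, 3.564), k4=(1.622, 3.607); state += dt/6·(k1+2k2+2k3+k4)
t=0.010: state=(3.396, 2.356)
t=0.020: state=(3.412, 2.392)
t=0.030: state=(3.428, 2.430)
continuing one RK4 step at a time; state shown every 10 steps (Δt=0.1):
t=0.100: state=(3.524, 2.718)
t=0.200: state=(3.613, 3.216)
t=0.300: state=(3.626, 3.823)
t=0.400: state=(3.550, 4.532)
t=0.500: state=(3.377, 5.316)
t=0.510: state=(3.354, 5.397)
next step: t=0.520: state=(3.331, 5.478) — y has crossed 5.42
linear interpolation between t=0.510 (5.39679) and t=0.520 (5.47756) → t≈0.513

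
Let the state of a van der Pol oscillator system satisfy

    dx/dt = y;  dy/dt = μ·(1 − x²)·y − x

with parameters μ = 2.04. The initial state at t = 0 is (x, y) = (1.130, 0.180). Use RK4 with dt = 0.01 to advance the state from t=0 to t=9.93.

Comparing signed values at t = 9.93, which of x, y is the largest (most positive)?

largest component: y

t=0.000: state=(1.130, 0.180)
step 1 (dt=0.01): k1=(0.180, -1.232), k2=(0.174, -1.230), k3=(0.174, -1.230), k4=(0.168, -1.228); state += dt/6·(k1+2k2+2k3+k4)
t=0.010: state=(1.132, 0.168)
t=0.020: state=(1.133, 0.155)
t=0.030: state=(1.135, 0.143)
continuing one RK4 step at a time; state shown every 50 steps (Δt=0.5):
t=0.500: state=(1.079, -0.360)
t=1.000: state=(0.770, -0.921)
t=1.500: state=(0.017, -2.372)
t=2.000: state=(-1.570, -2.602)
t=2.500: state=(-1.976, 0.127)
t=3.000: state=(-1.839, 0.346)
t=3.500: state=(-1.647, 0.422)
t=4.000: state=(-1.410, 0.539)
t=4.500: state=(-1.086, 0.794)
t=5.000: state=(-0.535, 1.572)
t=5.500: state=(0.782, 3.819)
t=6.000: state=(1.992, 0.458)
t=6.500: state=(1.950, -0.294)
t=7.000: state=(1.781, -0.372)
t=7.500: state=(1.577, -0.453)
t=8.000: state=(1.318, -0.599)
t=8.500: state=(0.946, -0.950)
t=9.000: state=(0.237, -2.149)
t=9.500: state=(-1.389, -3.382)
t=9.930: state=(-2.017, -0.118)
compare at T: x=-2.017, y=-0.118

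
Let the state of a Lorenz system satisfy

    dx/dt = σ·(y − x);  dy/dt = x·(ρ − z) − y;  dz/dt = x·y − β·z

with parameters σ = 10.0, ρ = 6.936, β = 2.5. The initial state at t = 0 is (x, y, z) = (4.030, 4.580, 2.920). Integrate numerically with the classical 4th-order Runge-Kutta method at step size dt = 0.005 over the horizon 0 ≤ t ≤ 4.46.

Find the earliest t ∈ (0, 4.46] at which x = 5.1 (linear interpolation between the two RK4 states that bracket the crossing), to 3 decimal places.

t = 0.146

t=0.000: state=(4.030, 4.580, 2.920)
step 1 (dt=0.005): k1=(5.500, 11.604, 11.157), k2=(5.653, 11.518, 11.268), k3=(5.647, 11.519, 11.268), k4=(5.794, 11.432, 11.380); state += dt/6·(k1+2k2+2k3+k4)
t=0.005: state=(4.058, 4.638, 2.976)
t=0.010: state=(4.088, 4.694, 3.034)
t=0.015: state=(4.119, 4.750, 3.092)
t=0.145: state=(5.093, 5.795, 5.005)
next step: t=0.150: state=(5.128, 5.815, 5.090) — x has crossed 5.1
linear interpolation between t=0.145 (5.09290) and t=0.150 (5.12764) → t≈0.146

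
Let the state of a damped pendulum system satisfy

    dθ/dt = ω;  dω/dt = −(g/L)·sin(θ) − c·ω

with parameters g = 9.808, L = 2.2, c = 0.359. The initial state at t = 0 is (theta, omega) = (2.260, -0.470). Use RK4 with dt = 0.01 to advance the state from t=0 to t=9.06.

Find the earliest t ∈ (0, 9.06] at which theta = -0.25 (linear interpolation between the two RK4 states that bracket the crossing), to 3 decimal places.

t=0.000: state=(2.260, -0.470)
step 1 (dt=0.01): k1=(-0.470, -3.272), k2=(-0.486, -3.273), k3=(-0.486, -3.273), k4=(-0.503, -3.274); state += dt/6·(k1+2k2+2k3+k4)
t=0.010: state=(2.255, -0.503)
t=0.020: state=(2.250, -0.535)
t=0.030: state=(2.244, -0.568)
continuing one RK4 step at a time; state shown every 50 steps (Δt=0.5):
t=0.500: state=(1.598, -2.219)
t=1.000: state=(0.129, -3.297)
t=1.110: state=(-0.227, -3.144)
next step: t=1.120: state=(-0.259, -3.122) — theta has crossed -0.25
linear interpolation between t=1.110 (-0.22725) and t=1.120 (-0.25859) → t≈1.117

t = 1.117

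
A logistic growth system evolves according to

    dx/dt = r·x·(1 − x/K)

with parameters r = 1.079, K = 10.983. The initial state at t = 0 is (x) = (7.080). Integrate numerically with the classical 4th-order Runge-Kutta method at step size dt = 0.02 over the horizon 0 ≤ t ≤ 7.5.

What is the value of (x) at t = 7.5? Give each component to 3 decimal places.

(x) = (10.981)

t=0.000: state=(7.080)
step 1 (dt=0.02): k1=(2.715), k2=(2.706), k3=(2.706), k4=(2.698); state += dt/6·(k1+2k2+2k3+k4)
t=0.020: state=(7.134)
t=0.040: state=(7.188)
t=0.060: state=(7.241)
continuing one RK4 step at a time; state shown every 25 steps (Δt=0.5):
t=0.500: state=(8.312)
t=1.000: state=(9.250)
t=1.500: state=(9.901)
t=2.000: state=(10.325)
t=2.500: state=(10.590)
t=3.000: state=(10.750)
t=3.500: state=(10.846)
t=4.000: state=(10.903)
t=4.500: state=(10.936)
t=5.000: state=(10.956)
t=5.500: state=(10.967)
t=6.000: state=(10.974)
t=6.500: state=(10.978)
t=7.000: state=(10.980)
t=7.500: state=(10.981)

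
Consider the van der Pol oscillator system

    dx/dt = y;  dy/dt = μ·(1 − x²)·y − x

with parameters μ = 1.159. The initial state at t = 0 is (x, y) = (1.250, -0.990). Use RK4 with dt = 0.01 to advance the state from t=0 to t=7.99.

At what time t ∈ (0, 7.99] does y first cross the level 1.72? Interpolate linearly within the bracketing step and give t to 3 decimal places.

t=0.000: state=(1.250, -0.990)
step 1 (dt=0.01): k1=(-0.990, -0.605), k2=(-0.993, -0.612), k3=(-0.993, -0.612), k4=(-0.996, -0.619); state += dt/6·(k1+2k2+2k3+k4)
t=0.010: state=(1.240, -0.996)
t=0.020: state=(1.230, -1.002)
t=0.030: state=(1.220, -1.009)
continuing one RK4 step at a time; state shown every 50 steps (Δt=0.5):
t=0.500: state=(0.643, -1.526)
t=1.000: state=(-0.392, -2.687)
t=1.500: state=(-1.700, -1.785)
t=2.000: state=(-2.023, 0.111)
t=2.500: state=(-1.843, 0.514)
t=3.000: state=(-1.539, 0.705)
t=3.500: state=(-1.122, 0.997)
t=4.000: state=(-0.484, 1.650)
t=4.030: state=(-0.433, 1.709)
next step: t=4.040: state=(-0.416, 1.730) — y has crossed 1.72
linear interpolation between t=4.030 (1.70948) and t=4.040 (1.73006) → t≈4.035

t = 4.035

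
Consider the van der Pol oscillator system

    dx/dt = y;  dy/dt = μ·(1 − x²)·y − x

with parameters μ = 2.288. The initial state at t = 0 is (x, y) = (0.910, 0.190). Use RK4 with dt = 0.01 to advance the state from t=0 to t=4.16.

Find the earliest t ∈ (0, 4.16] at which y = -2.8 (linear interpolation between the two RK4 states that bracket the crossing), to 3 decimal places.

t = 1.486

t=0.000: state=(0.910, 0.190)
step 1 (dt=0.01): k1=(0.190, -0.835), k2=(0.186, -0.839), k3=(0.186, -0.839), k4=(0.182, -0.842); state += dt/6·(k1+2k2+2k3+k4)
t=0.010: state=(0.912, 0.182)
t=0.020: state=(0.914, 0.173)
t=0.030: state=(0.915, 0.165)
continuing one RK4 step at a time; state shown every 20 steps (Δt=0.2):
t=0.200: state=(0.931, 0.013)
t=0.400: state=(0.914, -0.178)
t=0.600: state=(0.858, -0.383)
t=0.800: state=(0.758, -0.625)
t=1.000: state=(0.603, -0.953)
t=1.200: state=(0.365, -1.465)
t=1.400: state=(-0.006, -2.316)
t=1.480: state=(-0.209, -2.764)
next step: t=1.490: state=(-0.237, -2.823) — y has crossed -2.8
linear interpolation between t=1.480 (-2.76446) and t=1.490 (-2.82298) → t≈1.486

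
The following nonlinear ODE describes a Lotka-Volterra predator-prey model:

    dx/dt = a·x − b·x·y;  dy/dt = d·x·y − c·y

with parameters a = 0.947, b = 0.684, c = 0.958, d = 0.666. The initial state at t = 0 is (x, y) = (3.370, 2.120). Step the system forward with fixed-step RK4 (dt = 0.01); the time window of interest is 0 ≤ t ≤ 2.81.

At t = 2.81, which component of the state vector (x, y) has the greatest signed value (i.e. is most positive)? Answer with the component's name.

largest component: y

t=0.000: state=(3.370, 2.120)
step 1 (dt=0.01): k1=(-1.695, 2.727), k2=(-1.722, 2.733), k3=(-1.722, 2.733), k4=(-1.749, 2.738); state += dt/6·(k1+2k2+2k3+k4)
t=0.010: state=(3.353, 2.147)
t=0.020: state=(3.335, 2.175)
t=0.030: state=(3.317, 2.202)
continuing one RK4 step at a time; state shown every 10 steps (Δt=0.1):
t=0.100: state=(3.175, 2.396)
t=0.200: state=(2.935, 2.669)
t=0.300: state=(2.664, 2.923)
t=0.400: state=(2.380, 3.141)
t=0.500: state=(2.097, 3.313)
t=0.600: state=(1.830, 3.431)
t=0.700: state=(1.587, 3.492)
t=0.800: state=(1.373, 3.502)
t=0.900: state=(1.189, 3.465)
t=1.000: state=(1.034, 3.390)
t=1.100: state=(0.905, 3.285)
t=1.200: state=(0.798, 3.158)
t=1.300: state=(0.710, 3.017)
t=1.400: state=(0.638, 2.867)
t=1.500: state=(0.580, 2.713)
t=1.600: state=(0.532, 2.558)
t=1.700: state=(0.494, 2.405)
t=1.800: state=(0.463, 2.256)
t=1.900: state=(0.438, 2.112)
t=2.000: state=(0.419, 1.975)
t=2.100: state=(0.404, 1.844)
t=2.200: state=(0.393, 1.721)
t=2.300: state=(0.386, 1.605)
t=2.400: state=(0.382, 1.496)
t=2.500: state=(0.380, 1.394)
t=2.600: state=(0.381, 1.299)
t=2.700: state=(0.384, 1.211)
t=2.800: state=(0.390, 1.129)
t=2.810: state=(0.391, 1.121)
compare at T: x=0.391, y=1.121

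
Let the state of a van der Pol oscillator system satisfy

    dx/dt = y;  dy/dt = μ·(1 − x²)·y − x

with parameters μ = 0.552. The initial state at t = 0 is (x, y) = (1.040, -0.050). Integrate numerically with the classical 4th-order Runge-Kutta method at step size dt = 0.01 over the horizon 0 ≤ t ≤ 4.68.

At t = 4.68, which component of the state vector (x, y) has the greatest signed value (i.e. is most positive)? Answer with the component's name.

largest component: y

t=0.000: state=(1.040, -0.050)
step 1 (dt=0.01): k1=(-0.050, -1.038), k2=(-0.055, -1.037), k3=(-0.055, -1.037), k4=(-0.060, -1.037); state += dt/6·(k1+2k2+2k3+k4)
t=0.010: state=(1.039, -0.060)
t=0.020: state=(1.039, -0.071)
t=0.030: state=(1.038, -0.081)
continuing one RK4 step at a time; state shown every 20 steps (Δt=0.2):
t=0.200: state=(1.009, -0.255)
t=0.400: state=(0.939, -0.452)
t=0.600: state=(0.829, -0.643)
t=0.800: state=(0.682, -0.829)
t=1.000: state=(0.497, -1.014)
t=1.200: state=(0.276, -1.195)
t=1.400: state=(0.020, -1.363)
t=1.600: state=(-0.266, -1.493)
t=1.800: state=(-0.572, -1.548)
t=2.000: state=(-0.877, -1.481)
t=2.200: state=(-1.155, -1.271)
t=2.400: state=(-1.378, -0.942)
t=2.600: state=(-1.528, -0.558)
t=2.800: state=(-1.602, -0.185)
t=3.000: state=(-1.605, 0.140)
t=3.200: state=(-1.549, 0.410)
t=3.400: state=(-1.444, 0.638)
t=3.600: state=(-1.296, 0.841)
t=3.800: state=(-1.108, 1.036)
t=4.000: state=(-0.881, 1.236)
t=4.200: state=(-0.613, 1.451)
t=4.400: state=(-0.300, 1.678)
t=4.600: state=(0.058, 1.896)
t=4.680: state=(0.213, 1.969)
compare at T: x=0.213, y=1.969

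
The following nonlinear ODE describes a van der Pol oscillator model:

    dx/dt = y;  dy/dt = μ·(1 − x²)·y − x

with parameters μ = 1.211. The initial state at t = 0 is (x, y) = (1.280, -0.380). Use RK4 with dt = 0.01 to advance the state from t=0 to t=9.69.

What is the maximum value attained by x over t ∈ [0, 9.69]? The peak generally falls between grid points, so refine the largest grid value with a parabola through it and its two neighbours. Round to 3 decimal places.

max x = 2.011

t=0.000: state=(1.280, -0.380)
step 1 (dt=0.01): k1=(-0.380, -0.986), k2=(-0.385, -0.983), k3=(-0.385, -0.983), k4=(-0.390, -0.979); state += dt/6·(k1+2k2+2k3+k4)
t=0.010: state=(1.276, -0.390)
t=0.020: state=(1.272, -0.400)
t=0.030: state=(1.268, -0.409)
continuing one RK4 step at a time; state shown every 50 steps (Δt=0.5):
t=0.500: state=(0.973, -0.850)
t=1.000: state=(0.390, -1.564)
t=1.500: state=(-0.677, -2.659)
t=2.000: state=(-1.783, -1.188)
t=2.500: state=(-1.938, 0.234)
t=3.000: state=(-1.727, 0.552)
t=3.500: state=(-1.400, 0.764)
t=4.000: state=(-0.936, 1.141)
t=4.500: state=(-0.175, 2.030)
t=5.000: state=(1.125, 2.808)
t=5.500: state=(1.973, 0.482)
t=6.000: state=(1.936, -0.386)
t=6.500: state=(1.684, -0.599)
t=7.000: state=(1.335, -0.814)
t=7.500: state=(0.836, -1.245)
t=8.000: state=(-0.008, -2.259)
t=8.500: state=(-1.357, -2.552)
t=9.000: state=(-2.003, -0.207)
t=9.500: state=(-1.901, 0.436)
t=9.690: state=(-1.810, 0.519)
largest grid value and its neighbours: x(5.660)=2.01061, x(5.670)=2.01078, x(5.680)=2.01075
parabola through these three points peaks at t≈5.673 with x≈2.01080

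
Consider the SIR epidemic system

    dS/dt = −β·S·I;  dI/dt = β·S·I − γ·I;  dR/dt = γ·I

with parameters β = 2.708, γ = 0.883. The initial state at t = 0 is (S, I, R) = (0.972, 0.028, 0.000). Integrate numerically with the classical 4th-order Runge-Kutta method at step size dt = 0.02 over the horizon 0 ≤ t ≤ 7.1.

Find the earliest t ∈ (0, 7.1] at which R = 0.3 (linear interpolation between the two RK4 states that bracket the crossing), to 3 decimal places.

t = 2.141

t=0.000: state=(0.972, 0.028, 0.000)
step 1 (dt=0.02): k1=(-0.074, 0.049, 0.025), k2=(-0.075, 0.050, 0.025), k3=(-0.075, 0.050, 0.025), k4=(-0.076, 0.051, 0.026); state += dt/6·(k1+2k2+2k3+k4)
t=0.020: state=(0.971, 0.029, 0.001)
t=0.040: state=(0.969, 0.030, 0.001)
t=0.060: state=(0.967, 0.031, 0.002)
continuing one RK4 step at a time; state shown every 25 steps (Δt=0.5):
t=0.500: state=(0.916, 0.065, 0.020)
t=1.000: state=(0.803, 0.135, 0.062)
t=1.500: state=(0.628, 0.230, 0.142)
t=2.000: state=(0.436, 0.303, 0.262)
t=2.140: state=(0.388, 0.313, 0.300)
next step: t=2.160: state=(0.381, 0.314, 0.305) — R has crossed 0.3
linear interpolation between t=2.140 (0.29979) and t=2.160 (0.30532) → t≈2.141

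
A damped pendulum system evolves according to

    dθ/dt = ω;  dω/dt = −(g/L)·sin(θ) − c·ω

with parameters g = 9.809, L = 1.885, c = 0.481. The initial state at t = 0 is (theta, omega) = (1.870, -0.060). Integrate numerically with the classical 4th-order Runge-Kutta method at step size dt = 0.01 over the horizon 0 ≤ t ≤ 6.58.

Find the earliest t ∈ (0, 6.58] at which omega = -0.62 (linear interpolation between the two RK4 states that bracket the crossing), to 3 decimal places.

t=0.000: state=(1.870, -0.060)
step 1 (dt=0.01): k1=(-0.060, -4.944), k2=(-0.085, -4.932), k3=(-0.085, -4.932), k4=(-0.109, -4.921); state += dt/6·(k1+2k2+2k3+k4)
t=0.010: state=(1.869, -0.109)
t=0.020: state=(1.868, -0.158)
t=0.030: state=(1.866, -0.207)
t=0.110: state=(1.834, -0.592)
next step: t=0.120: state=(1.828, -0.639) — omega has crossed -0.62
linear interpolation between t=0.110 (-0.59178) and t=0.120 (-0.63910) → t≈0.116

t = 0.116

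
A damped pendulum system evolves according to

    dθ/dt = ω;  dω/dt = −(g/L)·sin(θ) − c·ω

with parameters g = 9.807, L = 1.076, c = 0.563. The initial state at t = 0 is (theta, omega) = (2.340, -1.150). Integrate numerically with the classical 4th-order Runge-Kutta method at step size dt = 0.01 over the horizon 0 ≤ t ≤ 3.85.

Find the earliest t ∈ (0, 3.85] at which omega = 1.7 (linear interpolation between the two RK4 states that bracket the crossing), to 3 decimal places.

t=0.000: state=(2.340, -1.150)
step 1 (dt=0.01): k1=(-1.150, -5.901), k2=(-1.180, -5.921), k3=(-1.180, -5.921), k4=(-1.209, -5.942); state += dt/6·(k1+2k2+2k3+k4)
t=0.010: state=(2.328, -1.209)
t=0.020: state=(2.316, -1.269)
t=0.030: state=(2.303, -1.329)
continuing one RK4 step at a time; state shown every 20 steps (Δt=0.2):
t=0.200: state=(1.985, -2.433)
t=0.400: state=(1.356, -3.858)
t=0.600: state=(0.475, -4.777)
t=0.800: state=(-0.455, -4.255)
t=1.000: state=(-1.146, -2.547)
t=1.200: state=(-1.460, -0.605)
t=1.400: state=(-1.400, 1.172)
t=1.460: state=(-1.315, 1.659)
next step: t=1.470: state=(-1.298, 1.737) — omega has crossed 1.7
linear interpolation between t=1.460 (1.65881) and t=1.470 (1.73724) → t≈1.465

t = 1.465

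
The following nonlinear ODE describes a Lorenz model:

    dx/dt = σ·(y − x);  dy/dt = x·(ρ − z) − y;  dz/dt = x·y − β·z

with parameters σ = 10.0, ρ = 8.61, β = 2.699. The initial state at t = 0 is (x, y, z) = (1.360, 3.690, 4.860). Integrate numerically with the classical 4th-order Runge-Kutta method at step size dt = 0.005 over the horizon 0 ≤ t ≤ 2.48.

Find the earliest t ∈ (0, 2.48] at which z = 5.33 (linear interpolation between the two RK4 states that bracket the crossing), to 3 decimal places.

t = 0.244

t=0.000: state=(1.360, 3.690, 4.860)
step 1 (dt=0.005): k1=(23.300, 1.410, -8.099), k2=(22.753, 1.654, -7.824), k3=(22.773, 1.647, -7.830), k4=(22.244, 1.886, -7.561); state += dt/6·(k1+2k2+2k3+k4)
t=0.005: state=(1.474, 3.698, 4.821)
t=0.010: state=(1.583, 3.709, 4.784)
t=0.015: state=(1.687, 3.722, 4.750)
continuing one RK4 step at a time; state shown every 20 steps (Δt=0.1):
t=0.100: state=(2.991, 4.211, 4.504)
t=0.200: state=(4.098, 5.149, 4.917)
t=0.240: state=(4.514, 5.541, 5.289)
next step: t=0.245: state=(4.565, 5.588, 5.343) — z has crossed 5.33
linear interpolation between t=0.240 (5.28886) and t=0.245 (5.34341) → t≈0.244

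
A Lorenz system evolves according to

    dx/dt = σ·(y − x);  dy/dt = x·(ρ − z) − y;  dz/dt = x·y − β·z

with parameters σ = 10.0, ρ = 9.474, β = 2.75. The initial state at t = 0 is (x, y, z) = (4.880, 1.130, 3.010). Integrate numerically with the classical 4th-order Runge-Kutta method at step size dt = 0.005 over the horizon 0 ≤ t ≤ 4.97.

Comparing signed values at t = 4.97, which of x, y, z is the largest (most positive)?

largest component: z

t=0.000: state=(4.880, 1.130, 3.010)
step 1 (dt=0.005): k1=(-37.500, 30.414, -2.763), k2=(-35.802, 29.765, -2.486), k3=(-35.861, 29.791, -2.491), k4=(-34.217, 29.165, -2.231); state += dt/6·(k1+2k2+2k3+k4)
t=0.005: state=(4.701, 1.279, 2.998)
t=0.010: state=(4.537, 1.422, 2.988)
t=0.015: state=(4.389, 1.559, 2.980)
continuing one RK4 step at a time; state shown every 40 steps (Δt=0.2):
t=0.200: state=(4.049, 5.182, 3.713)
t=0.400: state=(6.786, 7.850, 8.149)
t=0.600: state=(6.342, 4.953, 11.860)
t=0.800: state=(3.642, 2.747, 9.442)
t=1.000: state=(2.961, 3.080, 6.786)
t=1.200: state=(3.830, 4.534, 5.884)
t=1.400: state=(5.452, 6.210, 7.424)
t=1.600: state=(6.036, 5.745, 9.953)
t=1.800: state=(4.782, 4.082, 9.748)
t=2.000: state=(3.905, 3.769, 8.082)
t=2.200: state=(4.159, 4.503, 7.174)
t=2.400: state=(5.021, 5.451, 7.736)
t=2.600: state=(5.489, 5.462, 9.050)
t=2.800: state=(4.998, 4.631, 9.301)
t=3.000: state=(4.415, 4.258, 8.484)
t=3.200: state=(4.426, 4.575, 7.846)
t=3.400: state=(4.862, 5.098, 8.014)
t=3.600: state=(5.166, 5.197, 8.678)
t=3.800: state=(4.987, 4.812, 8.936)
t=4.000: state=(4.657, 4.542, 8.576)
t=4.200: state=(4.599, 4.655, 8.184)
t=4.400: state=(4.808, 4.934, 8.201)
t=4.600: state=(4.993, 5.030, 8.529)
t=4.800: state=(4.939, 4.860, 8.716)
t=4.970: state=(4.788, 4.706, 8.607)
compare at T: x=4.788, y=4.706, z=8.607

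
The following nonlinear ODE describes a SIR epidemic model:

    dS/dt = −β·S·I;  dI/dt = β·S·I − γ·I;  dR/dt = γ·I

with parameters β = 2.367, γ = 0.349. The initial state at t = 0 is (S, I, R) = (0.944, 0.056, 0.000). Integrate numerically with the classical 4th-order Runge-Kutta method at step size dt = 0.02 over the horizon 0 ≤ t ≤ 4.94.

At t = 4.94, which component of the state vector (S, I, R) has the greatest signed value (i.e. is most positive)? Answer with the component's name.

t=0.000: state=(0.944, 0.056, 0.000)
step 1 (dt=0.02): k1=(-0.125, 0.106, 0.020), k2=(-0.127, 0.107, 0.020), k3=(-0.127, 0.107, 0.020), k4=(-0.130, 0.109, 0.020); state += dt/6·(k1+2k2+2k3+k4)
t=0.020: state=(0.941, 0.058, 0.000)
t=0.040: state=(0.939, 0.060, 0.001)
t=0.060: state=(0.936, 0.063, 0.001)
continuing one RK4 step at a time; state shown every 10 steps (Δt=0.2):
t=0.200: state=(0.914, 0.081, 0.005)
t=0.400: state=(0.873, 0.116, 0.012)
t=0.600: state=(0.818, 0.161, 0.021)
t=0.800: state=(0.748, 0.217, 0.034)
t=1.000: state=(0.665, 0.283, 0.052)
t=1.200: state=(0.572, 0.354, 0.074)
t=1.400: state=(0.475, 0.423, 0.101)
t=1.600: state=(0.383, 0.484, 0.133)
t=1.800: state=(0.301, 0.530, 0.168)
t=2.000: state=(0.233, 0.561, 0.207)
t=2.200: state=(0.178, 0.576, 0.246)
t=2.400: state=(0.135, 0.578, 0.287)
t=2.600: state=(0.103, 0.570, 0.327)
t=2.800: state=(0.079, 0.555, 0.366)
t=3.000: state=(0.061, 0.535, 0.404)
t=3.200: state=(0.048, 0.512, 0.441)
t=3.400: state=(0.038, 0.487, 0.476)
t=3.600: state=(0.030, 0.461, 0.509)
t=3.800: state=(0.024, 0.436, 0.540)
t=4.000: state=(0.020, 0.411, 0.569)
t=4.200: state=(0.016, 0.386, 0.597)
t=4.400: state=(0.014, 0.363, 0.623)
t=4.600: state=(0.012, 0.340, 0.648)
t=4.800: state=(0.010, 0.319, 0.671)
t=4.940: state=(0.009, 0.305, 0.686)
compare at T: S=0.009, I=0.305, R=0.686

largest component: R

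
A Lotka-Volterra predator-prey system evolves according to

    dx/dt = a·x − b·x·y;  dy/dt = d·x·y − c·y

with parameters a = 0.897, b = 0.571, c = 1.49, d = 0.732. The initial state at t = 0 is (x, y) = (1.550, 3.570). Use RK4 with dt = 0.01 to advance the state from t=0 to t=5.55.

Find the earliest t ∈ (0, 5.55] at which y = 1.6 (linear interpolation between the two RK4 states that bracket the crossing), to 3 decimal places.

t=0.000: state=(1.550, 3.570)
step 1 (dt=0.01): k1=(-1.769, -1.269), k2=(-1.754, -1.290), k3=(-1.754, -1.289), k4=(-1.738, -1.310); state += dt/6·(k1+2k2+2k3+k4)
t=0.010: state=(1.532, 3.557)
t=0.020: state=(1.515, 3.544)
t=0.030: state=(1.498, 3.530)
continuing one RK4 step at a time; state shown every 20 steps (Δt=0.2):
t=0.200: state=(1.255, 3.250)
t=0.400: state=(1.059, 2.854)
t=0.600: state=(0.936, 2.450)
t=0.800: state=(0.866, 2.074)
t=1.000: state=(0.833, 1.743)
t=1.090: state=(0.829, 1.610)
next step: t=1.100: state=(0.829, 1.596) — y has crossed 1.6
linear interpolation between t=1.090 (1.60990) and t=1.100 (1.59574) → t≈1.097

t = 1.097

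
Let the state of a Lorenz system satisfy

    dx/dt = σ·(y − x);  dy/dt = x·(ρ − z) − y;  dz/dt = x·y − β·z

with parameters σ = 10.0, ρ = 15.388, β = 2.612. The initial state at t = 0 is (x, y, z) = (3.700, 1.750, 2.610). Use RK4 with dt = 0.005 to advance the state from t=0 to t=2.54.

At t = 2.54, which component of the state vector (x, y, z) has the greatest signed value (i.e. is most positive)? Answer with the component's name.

t=0.000: state=(3.700, 1.750, 2.610)
step 1 (dt=0.005): k1=(-19.500, 45.529, -0.342), k2=(-17.874, 44.795, -0.010), k3=(-17.933, 44.846, -0.011), k4=(-16.361, 44.159, 0.310); state += dt/6·(k1+2k2+2k3+k4)
t=0.005: state=(3.610, 1.974, 2.610)
t=0.010: state=(3.536, 2.192, 2.613)
t=0.015: state=(3.476, 2.404, 2.619)
continuing one RK4 step at a time; state shown every 20 steps (Δt=0.1):
t=0.100: state=(3.968, 5.810, 3.229)
t=0.200: state=(6.860, 10.638, 6.450)
t=0.300: state=(10.660, 13.603, 15.001)
t=0.400: state=(10.787, 7.769, 22.673)
t=0.500: state=(6.216, 1.339, 20.647)
t=0.600: state=(2.460, -0.053, 16.061)
t=0.700: state=(0.906, 0.094, 12.366)
t=0.800: state=(0.489, 0.351, 9.536)
t=0.900: state=(0.501, 0.633, 7.364)
t=1.000: state=(0.738, 1.087, 5.717)
t=1.100: state=(1.242, 1.936, 4.533)
t=1.200: state=(2.224, 3.560, 3.907)
t=1.300: state=(4.079, 6.539, 4.406)
t=1.400: state=(7.214, 10.919, 7.824)
t=1.500: state=(10.605, 12.842, 16.060)
t=1.600: state=(10.159, 6.983, 22.196)
t=1.700: state=(5.882, 1.546, 19.890)
t=1.800: state=(2.589, 0.410, 15.601)
t=1.900: state=(1.266, 0.616, 12.088)
t=2.000: state=(1.003, 1.037, 9.386)
t=2.100: state=(1.243, 1.678, 7.359)
t=2.200: state=(1.899, 2.811, 5.974)
t=2.300: state=(3.167, 4.855, 5.450)
t=2.400: state=(5.394, 8.185, 6.671)
t=2.500: state=(8.534, 11.684, 11.470)
t=2.540: state=(9.671, 12.085, 14.488)
compare at T: x=9.671, y=12.085, z=14.488

largest component: z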